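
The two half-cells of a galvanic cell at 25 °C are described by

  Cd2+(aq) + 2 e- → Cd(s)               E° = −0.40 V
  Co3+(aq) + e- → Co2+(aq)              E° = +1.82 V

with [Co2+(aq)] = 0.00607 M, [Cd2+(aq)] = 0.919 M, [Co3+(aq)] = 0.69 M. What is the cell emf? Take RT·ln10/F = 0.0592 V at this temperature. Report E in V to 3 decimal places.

Co³⁺/Co²⁺ is reduced (cathode, E° = +1.82 V) and Cd²⁺/Cd is oxidized (anode).
The standard potential is +1.82 − (−0.40) = +2.22 V and the balanced reaction transfers n = 2 electrons.
Balancing gives 2 Co3+(aq) + Cd(s) → 2 Co2+(aq) + Cd2+(aq); hence Q = ([Co2+(aq)]^2·[Cd2+(aq)]) / [Co3+(aq)]^2 = 7.11×10^−5 (log Q = −4.148).
Applying E = E° − (RT ln10/nF)·log Q gives +2.22 − (0.0592/2)(−4.148) = +2.343 V.

+2.343 V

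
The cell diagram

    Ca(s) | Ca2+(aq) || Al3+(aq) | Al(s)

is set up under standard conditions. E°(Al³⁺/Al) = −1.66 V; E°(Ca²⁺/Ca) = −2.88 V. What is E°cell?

+1.22 V

By convention the left-hand electrode in cell notation is the anode (oxidation) and the right-hand electrode is the cathode (reduction).
E°cell = E°(right) − E°(left) = −1.66 − (−2.88) = +1.22 V.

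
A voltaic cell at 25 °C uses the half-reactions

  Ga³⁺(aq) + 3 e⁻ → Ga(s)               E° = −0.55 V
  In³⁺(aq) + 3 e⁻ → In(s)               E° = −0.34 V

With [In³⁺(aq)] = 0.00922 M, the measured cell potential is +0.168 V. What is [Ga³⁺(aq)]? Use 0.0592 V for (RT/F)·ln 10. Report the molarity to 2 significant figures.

1.2 M

With In³⁺/In at the cathode and Ga³⁺/Ga at the anode, E°cell = −0.34 − (−0.55) = +0.21 V (n = 3).
From the Nernst equation, log Q = n(E° − E)/0.0592 = 3·(+0.21 − (+0.168))/0.0592 = 2.128.
Balancing electrons gives In³⁺(aq) + Ga(s) → In(s) + Ga³⁺(aq); thus Q = [Ga³⁺(aq)] / [In³⁺(aq)].
Solving for the unknown gives log [Ga³⁺(aq)] = 0.093, so [Ga³⁺(aq)] ≈ 1.2 M.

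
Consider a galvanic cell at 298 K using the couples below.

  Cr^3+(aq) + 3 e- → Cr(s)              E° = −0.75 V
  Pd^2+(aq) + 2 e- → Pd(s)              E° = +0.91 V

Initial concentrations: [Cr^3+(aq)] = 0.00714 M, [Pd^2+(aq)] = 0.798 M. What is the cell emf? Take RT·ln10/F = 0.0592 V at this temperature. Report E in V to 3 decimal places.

The Pd²⁺/Pd couple has the more positive E°, so it is the cathode; Cr³⁺/Cr is the anode.
The standard potential is +0.91 − (−0.75) = +1.66 V and the balanced reaction transfers n = 6 electrons.
The balanced reaction is 3 Pd^2+(aq) + 2 Cr(s) → 3 Pd(s) + 2 Cr^3+(aq), so Q = [Cr^3+(aq)]^2 / [Pd^2+(aq)]^3 = 0.0001 and log Q = −3.999.
Applying E = E° − (RT ln10/nF)·log Q gives +1.66 − (0.0592/6)(−3.999) = +1.699 V.

+1.699 V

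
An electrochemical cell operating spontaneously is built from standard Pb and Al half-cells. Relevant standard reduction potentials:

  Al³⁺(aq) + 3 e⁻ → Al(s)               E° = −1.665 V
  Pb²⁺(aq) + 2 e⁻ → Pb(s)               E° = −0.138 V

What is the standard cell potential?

Of the two couples in this cell, the one with the more positive reduction potential is reduced at the cathode: here that is Pb²⁺/Pb (−0.138 V); Al³⁺/Al (−1.665 V) is the anode.
E°cell = E°(cathode) − E°(anode) = −0.138 − (−1.665) = +1.527 V.

+1.527 V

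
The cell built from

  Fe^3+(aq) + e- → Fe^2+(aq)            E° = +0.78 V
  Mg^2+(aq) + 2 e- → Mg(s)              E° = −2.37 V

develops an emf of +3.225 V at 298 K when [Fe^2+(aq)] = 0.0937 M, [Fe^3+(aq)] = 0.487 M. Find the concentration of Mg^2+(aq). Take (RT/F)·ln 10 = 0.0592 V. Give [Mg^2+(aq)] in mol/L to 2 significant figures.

0.079 M

With Fe³⁺/Fe²⁺ at the cathode and Mg²⁺/Mg at the anode, E°cell = +0.78 − (−2.37) = +3.15 V (n = 2).
From the Nernst equation, log Q = n(E° − E)/0.0592 = 2·(+3.15 − (+3.225))/0.0592 = −2.534.
The balanced reaction is 2 Fe^3+(aq) + Mg(s) → 2 Fe^2+(aq) + Mg^2+(aq), so Q = ([Fe^2+(aq)]^2·[Mg^2+(aq)]) / [Fe^3+(aq)]^2.
Isolating [Mg^2+(aq)] in Q = 10^{−2.534} yields log [Mg^2+(aq)] = −1.102, i.e. 0.079 M.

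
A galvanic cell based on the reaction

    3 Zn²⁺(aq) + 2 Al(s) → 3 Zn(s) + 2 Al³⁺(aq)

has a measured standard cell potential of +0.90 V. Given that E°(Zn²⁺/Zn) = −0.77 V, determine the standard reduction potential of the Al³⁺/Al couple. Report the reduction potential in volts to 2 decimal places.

In the reaction as written the Zn²⁺/Zn couple is reduced (cathode) and Al³⁺/Al is oxidized (anode), so E°cell = E°(Zn²⁺/Zn) − E°(Al³⁺/Al).
E°(Al³⁺/Al) = E°(cathode) − E°cell = −0.77 − (+0.90) = −1.67 V.

−1.67 V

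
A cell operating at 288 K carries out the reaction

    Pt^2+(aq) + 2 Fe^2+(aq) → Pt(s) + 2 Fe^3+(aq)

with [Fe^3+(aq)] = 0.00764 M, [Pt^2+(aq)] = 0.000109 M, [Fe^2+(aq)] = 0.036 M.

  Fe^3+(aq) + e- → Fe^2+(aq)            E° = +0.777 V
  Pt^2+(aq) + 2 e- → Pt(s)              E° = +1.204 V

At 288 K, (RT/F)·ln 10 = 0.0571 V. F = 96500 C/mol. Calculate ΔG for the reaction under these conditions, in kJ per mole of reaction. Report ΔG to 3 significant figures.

The standard cell potential is +1.204 − (+0.777) = +0.427 V, with n = 2 electrons in the balanced equation.
Here Q = [Fe^3+(aq)]^2 / ([Pt^2+(aq)]·[Fe^2+(aq)]^2) = 413 (log Q = 2.616), giving E = +0.427 − (0.0571/2)·(2.616) = +0.3523 V.
ΔG = −nFE = −(2)(96500)(+0.3523) J/mol = −68.0 kJ/mol.

−68.0 kJ/mol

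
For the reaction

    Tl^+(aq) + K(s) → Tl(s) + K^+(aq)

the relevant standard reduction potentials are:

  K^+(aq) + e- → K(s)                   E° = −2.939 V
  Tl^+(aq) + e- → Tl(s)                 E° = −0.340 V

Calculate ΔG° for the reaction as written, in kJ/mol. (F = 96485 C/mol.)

−251 kJ/mol

In the reaction as written Tl^+(aq) is reduced, so the Tl⁺/Tl couple is the cathode and K⁺/K is the anode.
E°cell = −0.340 − (−2.939) = +2.599 V; balancing electrons gives n = 1.
ΔG° = −nFE°cell = −(1)(96485)(+2.599) J/mol = −251 kJ/mol.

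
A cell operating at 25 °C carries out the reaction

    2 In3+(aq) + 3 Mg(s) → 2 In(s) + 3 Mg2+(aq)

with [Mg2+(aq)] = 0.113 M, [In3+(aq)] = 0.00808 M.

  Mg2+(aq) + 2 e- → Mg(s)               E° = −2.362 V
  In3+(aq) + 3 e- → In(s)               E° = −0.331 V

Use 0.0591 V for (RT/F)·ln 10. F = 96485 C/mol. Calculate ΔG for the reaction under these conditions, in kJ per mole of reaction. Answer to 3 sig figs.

−1170 kJ/mol

With In³⁺/In reduced at the cathode, E°cell = −0.331 − (−2.362) = +2.031 V and n = 6.
Q = [Mg2+(aq)]^3 / [In3+(aq)]^2 = 22.1, so log Q = 1.344 and E = +2.031 − (0.0591/6)(1.344) = +2.0178 V.
ΔG = −nFE = −(6)(96485)(+2.0178) J/mol = −1170 kJ/mol.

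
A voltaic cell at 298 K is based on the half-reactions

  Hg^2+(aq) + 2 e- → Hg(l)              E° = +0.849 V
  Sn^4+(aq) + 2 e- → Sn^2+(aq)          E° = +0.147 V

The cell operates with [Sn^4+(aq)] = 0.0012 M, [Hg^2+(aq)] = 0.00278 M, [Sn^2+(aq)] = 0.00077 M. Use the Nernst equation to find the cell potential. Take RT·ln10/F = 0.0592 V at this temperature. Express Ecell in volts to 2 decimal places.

The Hg²⁺/Hg couple has the more positive E°, so it is the cathode; Sn⁴⁺/Sn²⁺ is the anode.
E°cell = E°cat − E°an = +0.849 − (+0.147) = +0.702 V; n = 2.
For the overall reaction Hg^2+(aq) + Sn^2+(aq) → Hg(l) + Sn^4+(aq), Q = [Sn^4+(aq)] / ([Hg^2+(aq)]·[Sn^2+(aq)]) = 561, giving log Q = 2.749.
By the Nernst equation, E = +0.702 − (0.0592/2)·(2.749) = +0.62 V.

+0.62 V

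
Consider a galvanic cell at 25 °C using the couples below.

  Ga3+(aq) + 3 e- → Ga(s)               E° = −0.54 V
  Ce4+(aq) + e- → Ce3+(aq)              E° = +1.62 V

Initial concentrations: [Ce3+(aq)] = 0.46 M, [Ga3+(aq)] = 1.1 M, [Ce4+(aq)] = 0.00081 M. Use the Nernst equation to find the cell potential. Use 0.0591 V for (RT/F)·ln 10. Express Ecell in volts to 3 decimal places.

+1.996 V

Since E°(Ce⁴⁺/Ce³⁺) > E°(Ga³⁺/Ga), Ce⁴⁺/Ce³⁺ serves as the cathode.
E°cell = +1.62 − (−0.54) = +2.16 V, with n = 3 electrons transferred.
The balanced reaction is 3 Ce4+(aq) + Ga(s) → 3 Ce3+(aq) + Ga3+(aq), so Q = ([Ce3+(aq)]^3·[Ga3+(aq)]) / [Ce4+(aq)]^3 = 2.01×10^8 and log Q = 8.304.
By the Nernst equation, E = +2.16 − (0.0591/3)·(8.304) = +1.996 V.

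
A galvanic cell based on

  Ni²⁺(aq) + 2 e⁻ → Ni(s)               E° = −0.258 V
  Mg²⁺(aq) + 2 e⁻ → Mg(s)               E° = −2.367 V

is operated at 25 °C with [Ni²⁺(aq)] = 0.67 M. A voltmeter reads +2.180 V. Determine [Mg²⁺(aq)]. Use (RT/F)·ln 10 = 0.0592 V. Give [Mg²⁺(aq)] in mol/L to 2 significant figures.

0.0027 M

With Ni²⁺/Ni at the cathode and Mg²⁺/Mg at the anode, E°cell = −0.258 − (−2.367) = +2.109 V (n = 2).
Since E = E° − (0.0592/n)·log Q, log Q = n(E° − E)/0.0592 = −2.399.
For Ni²⁺(aq) + Mg(s) → Ni(s) + Mg²⁺(aq), the reaction quotient is Q = [Mg²⁺(aq)] / [Ni²⁺(aq)].
Solving for the unknown gives log [Mg²⁺(aq)] = −2.573, so [Mg²⁺(aq)] ≈ 0.0027 M.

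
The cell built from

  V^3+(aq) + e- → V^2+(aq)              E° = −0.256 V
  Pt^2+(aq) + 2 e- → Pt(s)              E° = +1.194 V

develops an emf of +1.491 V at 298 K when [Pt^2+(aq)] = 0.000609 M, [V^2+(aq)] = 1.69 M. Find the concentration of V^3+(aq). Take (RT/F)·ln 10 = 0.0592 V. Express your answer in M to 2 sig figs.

The Pt²⁺/Pt couple has the larger reduction potential, so it is the cathode: E°cell = +1.194 − (−0.256) = +1.450 V and n = 2.
Since E = E° − (0.0592/n)·log Q, log Q = n(E° − E)/0.0592 = −1.385.
For Pt^2+(aq) + 2 V^2+(aq) → Pt(s) + 2 V^3+(aq), the reaction quotient is Q = [V^3+(aq)]^2 / ([Pt^2+(aq)]·[V^2+(aq)]^2).
Substituting the known concentrations and solving, log [V^3+(aq)] = −2.072 and [V^3+(aq)] = 0.0085 M.

0.0085 M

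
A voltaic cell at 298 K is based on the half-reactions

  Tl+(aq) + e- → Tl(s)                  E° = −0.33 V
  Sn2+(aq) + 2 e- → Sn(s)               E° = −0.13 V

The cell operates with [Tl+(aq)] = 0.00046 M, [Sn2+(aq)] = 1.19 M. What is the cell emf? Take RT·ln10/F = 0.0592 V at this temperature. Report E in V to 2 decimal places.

+0.40 V

Since E°(Sn²⁺/Sn) > E°(Tl⁺/Tl), Sn²⁺/Sn serves as the cathode.
The standard potential is −0.13 − (−0.33) = +0.20 V and the balanced reaction transfers n = 2 electrons.
For the overall reaction Sn2+(aq) + 2 Tl(s) → Sn(s) + 2 Tl+(aq), Q = [Tl+(aq)]^2 / [Sn2+(aq)] = 1.78×10^−7, giving log Q = −6.750.
Applying E = E° − (RT ln10/nF)·log Q gives +0.20 − (0.0592/2)(−6.750) = +0.40 V.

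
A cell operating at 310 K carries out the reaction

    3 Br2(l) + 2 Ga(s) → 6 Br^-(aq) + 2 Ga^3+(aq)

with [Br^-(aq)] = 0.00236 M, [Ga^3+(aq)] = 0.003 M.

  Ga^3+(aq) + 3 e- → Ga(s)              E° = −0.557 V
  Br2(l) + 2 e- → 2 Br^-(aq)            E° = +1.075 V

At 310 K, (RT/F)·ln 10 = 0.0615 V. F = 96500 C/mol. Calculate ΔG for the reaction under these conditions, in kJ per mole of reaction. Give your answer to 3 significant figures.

E°cell = +1.075 − (−0.557) = +1.632 V; the balanced reaction transfers n = 6 electrons.
The reaction quotient is [Br^-(aq)]^6·[Ga^3+(aq)]^2 = 1.55×10^−21; by Nernst, E = +1.632 − (0.0615/6)(−20.808) = +1.8453 V.
ΔG = −nFE = −(6)(96500)(+1.8453) J/mol = −1070 kJ/mol.

−1070 kJ/mol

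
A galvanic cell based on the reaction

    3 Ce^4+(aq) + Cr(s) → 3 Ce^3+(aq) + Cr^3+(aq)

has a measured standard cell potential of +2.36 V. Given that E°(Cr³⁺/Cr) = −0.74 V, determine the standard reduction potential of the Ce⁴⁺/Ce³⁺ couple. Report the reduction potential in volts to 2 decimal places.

+1.62 V

In the reaction as written the Ce⁴⁺/Ce³⁺ couple is reduced (cathode) and Cr³⁺/Cr is oxidized (anode), so E°cell = E°(Ce⁴⁺/Ce³⁺) − E°(Cr³⁺/Cr).
E°(Ce⁴⁺/Ce³⁺) = E°cell + E°(anode) = +2.36 + (−0.74) = +1.62 V.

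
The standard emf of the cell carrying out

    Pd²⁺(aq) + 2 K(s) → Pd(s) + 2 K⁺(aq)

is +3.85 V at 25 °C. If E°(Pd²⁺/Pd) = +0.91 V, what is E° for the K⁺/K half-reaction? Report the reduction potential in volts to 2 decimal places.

−2.94 V

In the reaction as written the Pd²⁺/Pd couple is reduced (cathode) and K⁺/K is oxidized (anode), so E°cell = E°(Pd²⁺/Pd) − E°(K⁺/K).
E°(K⁺/K) = E°(cathode) − E°cell = +0.91 − (+3.85) = −2.94 V.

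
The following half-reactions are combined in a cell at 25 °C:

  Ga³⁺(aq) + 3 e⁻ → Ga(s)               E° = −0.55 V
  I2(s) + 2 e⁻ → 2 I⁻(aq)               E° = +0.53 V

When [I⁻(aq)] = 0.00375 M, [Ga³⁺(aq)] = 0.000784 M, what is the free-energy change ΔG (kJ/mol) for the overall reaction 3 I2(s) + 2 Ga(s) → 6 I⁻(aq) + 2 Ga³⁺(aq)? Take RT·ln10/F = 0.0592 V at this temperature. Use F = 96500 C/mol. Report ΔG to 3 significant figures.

−744 kJ/mol

With I₂/I⁻ reduced at the cathode, E°cell = +0.53 − (−0.55) = +1.08 V and n = 6.
The reaction quotient is [I⁻(aq)]^6·[Ga³⁺(aq)]^2 = 1.71×10^−21; by Nernst, E = +1.08 − (0.0592/6)(−20.767) = +1.2849 V.
Finally ΔG = −nFE = −(6)(96500 C/mol)(+1.2849 V) = −744 kJ/mol.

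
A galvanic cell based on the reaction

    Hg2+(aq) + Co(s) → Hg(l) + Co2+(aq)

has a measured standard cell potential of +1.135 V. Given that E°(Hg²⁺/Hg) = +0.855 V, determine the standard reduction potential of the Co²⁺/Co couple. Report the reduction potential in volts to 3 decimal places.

In the reaction as written the Hg²⁺/Hg couple is reduced (cathode) and Co²⁺/Co is oxidized (anode), so E°cell = E°(Hg²⁺/Hg) − E°(Co²⁺/Co).
E°(Co²⁺/Co) = E°(cathode) − E°cell = +0.855 − (+1.135) = −0.280 V.

−0.280 V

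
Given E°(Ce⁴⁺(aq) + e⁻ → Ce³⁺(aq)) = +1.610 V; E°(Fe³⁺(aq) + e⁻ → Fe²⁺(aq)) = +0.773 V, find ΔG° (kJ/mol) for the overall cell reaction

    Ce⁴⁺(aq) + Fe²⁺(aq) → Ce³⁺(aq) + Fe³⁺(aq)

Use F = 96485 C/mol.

In the reaction as written Ce⁴⁺(aq) is reduced, so the Ce⁴⁺/Ce³⁺ couple is the cathode and Fe³⁺/Fe²⁺ is the anode.
E°cell = +1.610 − (+0.773) = +0.837 V; balancing electrons gives n = 1.
ΔG° = −nFE°cell = −(1)(96485)(+0.837) J/mol = −80.8 kJ/mol.

−80.8 kJ/mol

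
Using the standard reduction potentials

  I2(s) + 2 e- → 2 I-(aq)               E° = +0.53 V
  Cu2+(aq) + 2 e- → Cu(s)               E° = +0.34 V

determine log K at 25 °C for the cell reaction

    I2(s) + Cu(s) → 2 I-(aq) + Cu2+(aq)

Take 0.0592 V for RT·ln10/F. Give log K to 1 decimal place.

The I₂/I⁻ couple is reduced (cathode); E°cell = +0.53 − (+0.34) = +0.19 V with n = 2.
At equilibrium E = 0, so log K = nE°cell / 0.0592 = (2)(+0.19) / 0.0592 = 6.4.

log K = 6.4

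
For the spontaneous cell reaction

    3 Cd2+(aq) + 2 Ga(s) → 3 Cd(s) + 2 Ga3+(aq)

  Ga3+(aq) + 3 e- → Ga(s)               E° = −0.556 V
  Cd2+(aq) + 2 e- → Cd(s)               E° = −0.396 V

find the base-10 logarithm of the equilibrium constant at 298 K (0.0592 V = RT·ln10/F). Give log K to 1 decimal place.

The Cd²⁺/Cd couple is reduced (cathode); E°cell = −0.396 − (−0.556) = +0.160 V with n = 6.
At equilibrium E = 0, so log K = nE°cell / 0.0592 = (6)(+0.160) / 0.0592 = 16.2.

log K = 16.2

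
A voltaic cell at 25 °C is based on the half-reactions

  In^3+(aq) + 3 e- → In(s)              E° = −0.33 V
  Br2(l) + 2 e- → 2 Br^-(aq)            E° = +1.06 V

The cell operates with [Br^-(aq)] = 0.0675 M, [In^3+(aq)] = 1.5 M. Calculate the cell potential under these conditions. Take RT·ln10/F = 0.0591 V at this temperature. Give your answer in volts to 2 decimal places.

+1.46 V

Br₂/Br⁻ is reduced (cathode, E° = +1.06 V) and In³⁺/In is oxidized (anode).
E°cell = +1.06 − (−0.33) = +1.39 V, with n = 6 electrons transferred.
The balanced reaction is 3 Br2(l) + 2 In(s) → 6 Br^-(aq) + 2 In^3+(aq), so Q = [Br^-(aq)]^6·[In^3+(aq)]^2 = 2.13×10^−7 and log Q = −6.672.
Applying E = E° − (RT ln10/nF)·log Q gives +1.39 − (0.0591/6)(−6.672) = +1.46 V.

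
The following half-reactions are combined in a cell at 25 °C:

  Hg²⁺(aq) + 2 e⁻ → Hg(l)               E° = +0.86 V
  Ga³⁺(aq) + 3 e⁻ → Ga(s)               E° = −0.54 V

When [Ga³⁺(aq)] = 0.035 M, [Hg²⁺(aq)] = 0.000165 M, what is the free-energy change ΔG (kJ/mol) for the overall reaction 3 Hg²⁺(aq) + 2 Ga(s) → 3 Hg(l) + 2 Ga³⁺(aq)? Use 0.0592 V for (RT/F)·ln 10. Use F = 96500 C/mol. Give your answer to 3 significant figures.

−762 kJ/mol

With Hg²⁺/Hg reduced at the cathode, E°cell = +0.86 − (−0.54) = +1.40 V and n = 6.
Q = [Ga³⁺(aq)]^2 / [Hg²⁺(aq)]^3 = 2.73×10^8, so log Q = 8.436 and E = +1.40 − (0.0592/6)(8.436) = +1.3168 V.
Finally ΔG = −nFE = −(6)(96500 C/mol)(+1.3168 V) = −762 kJ/mol.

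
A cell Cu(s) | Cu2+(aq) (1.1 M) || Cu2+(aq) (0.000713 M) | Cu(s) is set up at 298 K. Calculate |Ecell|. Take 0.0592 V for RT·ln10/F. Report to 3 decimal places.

For a concentration cell E°cell = 0, since both electrodes use the same couple.
The compartment with the higher Cu2+(aq) concentration (1.1 M) acts as the cathode; ions are reduced there and produced at the dilute (0.000713 M) anode.
With n = 2, Ecell = −(0.0592/2)·log([dilute]/[conc]) = −(0.0592/2)·log(0.000713/1.1) = +0.094 V.

0.094 V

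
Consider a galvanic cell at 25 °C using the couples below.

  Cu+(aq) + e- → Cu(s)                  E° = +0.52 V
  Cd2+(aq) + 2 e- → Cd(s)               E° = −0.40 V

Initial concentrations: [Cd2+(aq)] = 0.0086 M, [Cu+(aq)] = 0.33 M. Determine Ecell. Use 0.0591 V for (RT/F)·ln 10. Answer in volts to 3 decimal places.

The Cu⁺/Cu couple has the more positive E°, so it is the cathode; Cd²⁺/Cd is the anode.
E°cell = +0.52 − (−0.40) = +0.92 V, with n = 2 electrons transferred.
Balancing gives 2 Cu+(aq) + Cd(s) → 2 Cu(s) + Cd2+(aq); hence Q = [Cd2+(aq)] / [Cu+(aq)]^2 = 0.079 (log Q = −1.103).
Applying E = E° − (RT ln10/nF)·log Q gives +0.92 − (0.0591/2)(−1.103) = +0.953 V.

+0.953 V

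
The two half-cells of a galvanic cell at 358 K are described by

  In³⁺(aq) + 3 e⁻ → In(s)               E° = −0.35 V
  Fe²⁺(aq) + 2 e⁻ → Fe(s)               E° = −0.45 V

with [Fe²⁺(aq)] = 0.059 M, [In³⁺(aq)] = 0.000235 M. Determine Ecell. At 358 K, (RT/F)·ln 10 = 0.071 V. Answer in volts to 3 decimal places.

In³⁺/In is reduced (cathode, E° = −0.35 V) and Fe²⁺/Fe is oxidized (anode).
The standard potential is −0.35 − (−0.45) = +0.10 V and the balanced reaction transfers n = 6 electrons.
For the overall reaction 2 In³⁺(aq) + 3 Fe(s) → 2 In(s) + 3 Fe²⁺(aq), Q = [Fe²⁺(aq)]^3 / [In³⁺(aq)]^2 = 3.72×10^3, giving log Q = 3.570.
Applying E = E° − (RT ln10/nF)·log Q gives +0.10 − (0.071/6)(3.570) = +0.058 V.

+0.058 V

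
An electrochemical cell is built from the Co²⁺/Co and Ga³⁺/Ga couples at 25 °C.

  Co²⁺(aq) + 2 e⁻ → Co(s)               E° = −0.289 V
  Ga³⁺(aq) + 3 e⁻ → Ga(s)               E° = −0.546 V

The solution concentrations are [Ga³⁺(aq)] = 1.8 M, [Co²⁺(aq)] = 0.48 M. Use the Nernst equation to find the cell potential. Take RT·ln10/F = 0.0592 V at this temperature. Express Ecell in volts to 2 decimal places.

Co²⁺/Co is reduced (cathode, E° = −0.289 V) and Ga³⁺/Ga is oxidized (anode).
E°cell = E°cat − E°an = −0.289 − (−0.546) = +0.257 V; n = 6.
For the overall reaction 3 Co²⁺(aq) + 2 Ga(s) → 3 Co(s) + 2 Ga³⁺(aq), Q = [Ga³⁺(aq)]^2 / [Co²⁺(aq)]^3 = 29.3, giving log Q = 1.467.
E = E° − (0.0592/n)·log Q = +0.257 − (0.0592/6)(1.467) = +0.24 V.

+0.24 V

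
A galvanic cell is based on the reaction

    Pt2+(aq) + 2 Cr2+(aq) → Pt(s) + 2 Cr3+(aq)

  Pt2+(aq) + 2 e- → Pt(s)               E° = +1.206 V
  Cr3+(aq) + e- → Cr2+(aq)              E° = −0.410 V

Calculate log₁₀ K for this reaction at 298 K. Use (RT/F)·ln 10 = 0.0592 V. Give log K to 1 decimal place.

The Pt²⁺/Pt couple is reduced (cathode); E°cell = +1.206 − (−0.410) = +1.616 V with n = 2.
At equilibrium E = 0, so log K = nE°cell / 0.0592 = (2)(+1.616) / 0.0592 = 54.6.

log K = 54.6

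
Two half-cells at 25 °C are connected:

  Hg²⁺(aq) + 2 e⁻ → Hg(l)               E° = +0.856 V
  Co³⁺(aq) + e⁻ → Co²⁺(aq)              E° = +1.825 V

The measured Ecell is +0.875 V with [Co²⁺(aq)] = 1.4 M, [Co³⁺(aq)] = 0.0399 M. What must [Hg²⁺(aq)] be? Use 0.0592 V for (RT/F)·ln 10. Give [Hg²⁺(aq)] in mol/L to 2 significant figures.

The Co³⁺/Co²⁺ couple has the larger reduction potential, so it is the cathode: E°cell = +1.825 − (+0.856) = +0.969 V and n = 2.
From the Nernst equation, log Q = n(E° − E)/0.0592 = 2·(+0.969 − (+0.875))/0.0592 = 3.176.
For 2 Co³⁺(aq) + Hg(l) → 2 Co²⁺(aq) + Hg²⁺(aq), the reaction quotient is Q = ([Co²⁺(aq)]^2·[Hg²⁺(aq)]) / [Co³⁺(aq)]^2.
Substituting the known concentrations and solving, log [Hg²⁺(aq)] = 0.086 and [Hg²⁺(aq)] = 1.2 M.

1.2 M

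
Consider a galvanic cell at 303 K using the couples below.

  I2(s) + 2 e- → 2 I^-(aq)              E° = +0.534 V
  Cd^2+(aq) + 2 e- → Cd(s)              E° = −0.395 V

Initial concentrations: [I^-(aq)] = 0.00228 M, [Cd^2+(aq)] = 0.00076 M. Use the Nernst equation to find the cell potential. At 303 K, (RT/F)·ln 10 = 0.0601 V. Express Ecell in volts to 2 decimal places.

+1.18 V

The I₂/I⁻ couple has the more positive E°, so it is the cathode; Cd²⁺/Cd is the anode.
E°cell = E°cat − E°an = +0.534 − (−0.395) = +0.929 V; n = 2.
The balanced reaction is I2(s) + Cd(s) → 2 I^-(aq) + Cd^2+(aq), so Q = [I^-(aq)]^2·[Cd^2+(aq)] = 3.95×10^−9 and log Q = −8.403.
Applying E = E° − (RT ln10/nF)·log Q gives +0.929 − (0.0601/2)(−8.403) = +1.18 V.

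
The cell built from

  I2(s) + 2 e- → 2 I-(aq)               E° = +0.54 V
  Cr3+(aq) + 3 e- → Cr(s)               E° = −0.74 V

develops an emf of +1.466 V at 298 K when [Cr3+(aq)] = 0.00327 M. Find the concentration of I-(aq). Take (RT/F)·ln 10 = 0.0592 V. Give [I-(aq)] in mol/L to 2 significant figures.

I₂/I⁻ is the cathode (higher E°); E°cell = +0.54 − (−0.74) = +1.28 V with n = 6.
Rearranging E = E° − (0.0592/n)·log Q gives log Q = 6(+1.28 − (+1.466))/0.0592 = −18.851.
The balanced reaction is 3 I2(s) + 2 Cr(s) → 6 I-(aq) + 2 Cr3+(aq), so Q = [I-(aq)]^6·[Cr3+(aq)]^2.
Isolating [I-(aq)] in Q = 10^{−18.851} yields log [I-(aq)] = −2.313, i.e. 0.0049 M.

0.0049 M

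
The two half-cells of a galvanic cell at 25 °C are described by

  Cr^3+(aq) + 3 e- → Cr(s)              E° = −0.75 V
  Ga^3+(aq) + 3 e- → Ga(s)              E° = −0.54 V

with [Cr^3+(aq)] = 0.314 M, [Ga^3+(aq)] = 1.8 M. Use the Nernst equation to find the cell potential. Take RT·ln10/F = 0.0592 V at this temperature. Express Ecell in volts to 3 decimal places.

+0.225 V

Ga³⁺/Ga is reduced (cathode, E° = −0.54 V) and Cr³⁺/Cr is oxidized (anode).
E°cell = E°cat − E°an = −0.54 − (−0.75) = +0.21 V; n = 3.
For the overall reaction Ga^3+(aq) + Cr(s) → Ga(s) + Cr^3+(aq), Q = [Cr^3+(aq)] / [Ga^3+(aq)] = 0.174, giving log Q = −0.758.
E = E° − (0.0592/n)·log Q = +0.21 − (0.0592/3)(−0.758) = +0.225 V.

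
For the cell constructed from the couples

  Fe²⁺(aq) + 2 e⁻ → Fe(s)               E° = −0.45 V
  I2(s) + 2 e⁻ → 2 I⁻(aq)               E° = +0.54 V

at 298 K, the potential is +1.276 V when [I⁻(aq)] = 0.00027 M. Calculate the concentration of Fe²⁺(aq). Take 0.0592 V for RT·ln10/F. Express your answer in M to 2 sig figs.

With I₂/I⁻ at the cathode and Fe²⁺/Fe at the anode, E°cell = +0.54 − (−0.45) = +0.99 V (n = 2).
Rearranging E = E° − (0.0592/n)·log Q gives log Q = 2(+0.99 − (+1.276))/0.0592 = −9.662.
The balanced reaction is I2(s) + Fe(s) → 2 I⁻(aq) + Fe²⁺(aq), so Q = [I⁻(aq)]^2·[Fe²⁺(aq)].
Isolating [Fe²⁺(aq)] in Q = 10^{−9.662} yields log [Fe²⁺(aq)] = −2.525, i.e. 0.0030 M.

0.0030 M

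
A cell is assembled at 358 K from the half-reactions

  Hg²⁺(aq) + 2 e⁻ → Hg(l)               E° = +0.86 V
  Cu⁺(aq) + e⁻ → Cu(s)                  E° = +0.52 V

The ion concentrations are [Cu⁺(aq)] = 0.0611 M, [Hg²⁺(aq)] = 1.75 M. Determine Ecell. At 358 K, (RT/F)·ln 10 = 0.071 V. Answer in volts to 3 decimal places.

Hg²⁺/Hg is reduced (cathode, E° = +0.86 V) and Cu⁺/Cu is oxidized (anode).
The standard potential is +0.86 − (+0.52) = +0.34 V and the balanced reaction transfers n = 2 electrons.
The balanced reaction is Hg²⁺(aq) + 2 Cu(s) → Hg(l) + 2 Cu⁺(aq), so Q = [Cu⁺(aq)]^2 / [Hg²⁺(aq)] = 0.00213 and log Q = −2.671.
By the Nernst equation, E = +0.34 − (0.071/2)·(−2.671) = +0.435 V.

+0.435 V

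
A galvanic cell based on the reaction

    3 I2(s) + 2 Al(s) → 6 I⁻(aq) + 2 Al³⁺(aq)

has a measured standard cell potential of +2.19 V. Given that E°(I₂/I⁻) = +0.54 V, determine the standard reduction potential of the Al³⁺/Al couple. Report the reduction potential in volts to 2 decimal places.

−1.65 V

In the reaction as written the I₂/I⁻ couple is reduced (cathode) and Al³⁺/Al is oxidized (anode), so E°cell = E°(I₂/I⁻) − E°(Al³⁺/Al).
E°(Al³⁺/Al) = E°(cathode) − E°cell = +0.54 − (+2.19) = −1.65 V.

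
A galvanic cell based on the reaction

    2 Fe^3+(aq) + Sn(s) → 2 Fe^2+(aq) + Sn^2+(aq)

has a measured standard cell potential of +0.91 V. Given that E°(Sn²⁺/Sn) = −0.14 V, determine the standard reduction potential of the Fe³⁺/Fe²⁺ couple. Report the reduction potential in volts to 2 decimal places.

In the reaction as written the Fe³⁺/Fe²⁺ couple is reduced (cathode) and Sn²⁺/Sn is oxidized (anode), so E°cell = E°(Fe³⁺/Fe²⁺) − E°(Sn²⁺/Sn).
E°(Fe³⁺/Fe²⁺) = E°cell + E°(anode) = +0.91 + (−0.14) = +0.77 V.

+0.77 V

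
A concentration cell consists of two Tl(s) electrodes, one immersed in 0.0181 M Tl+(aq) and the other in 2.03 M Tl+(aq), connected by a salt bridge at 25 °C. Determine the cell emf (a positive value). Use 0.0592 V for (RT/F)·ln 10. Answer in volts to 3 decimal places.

For a concentration cell E°cell = 0, since both electrodes use the same couple.
The compartment with the higher Tl+(aq) concentration (2.03 M) acts as the cathode; ions are reduced there and produced at the dilute (0.0181 M) anode.
With n = 1, Ecell = −(0.0592/1)·log([dilute]/[conc]) = −(0.0592/1)·log(0.0181/2.03) = +0.121 V.

0.121 V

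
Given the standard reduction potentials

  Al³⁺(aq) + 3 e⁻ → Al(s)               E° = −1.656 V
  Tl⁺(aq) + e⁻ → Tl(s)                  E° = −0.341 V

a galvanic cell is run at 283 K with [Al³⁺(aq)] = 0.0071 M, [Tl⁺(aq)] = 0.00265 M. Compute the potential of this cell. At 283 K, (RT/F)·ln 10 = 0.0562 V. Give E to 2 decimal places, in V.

Since E°(Tl⁺/Tl) > E°(Al³⁺/Al), Tl⁺/Tl serves as the cathode.
E°cell = E°cat − E°an = −0.341 − (−1.656) = +1.315 V; n = 3.
For the overall reaction 3 Tl⁺(aq) + Al(s) → 3 Tl(s) + Al³⁺(aq), Q = [Al³⁺(aq)] / [Tl⁺(aq)]^3 = 3.82×10^5, giving log Q = 5.582.
Applying E = E° − (RT ln10/nF)·log Q gives +1.315 − (0.0562/3)(5.582) = +1.21 V.

+1.21 V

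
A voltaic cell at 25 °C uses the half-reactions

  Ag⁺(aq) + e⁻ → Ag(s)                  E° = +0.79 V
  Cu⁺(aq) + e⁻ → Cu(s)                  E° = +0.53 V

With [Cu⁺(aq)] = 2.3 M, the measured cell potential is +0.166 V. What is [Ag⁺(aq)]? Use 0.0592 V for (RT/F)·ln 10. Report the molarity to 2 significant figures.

Ag⁺/Ag is the cathode (higher E°); E°cell = +0.79 − (+0.53) = +0.26 V with n = 1.
Rearranging E = E° − (0.0592/n)·log Q gives log Q = 1(+0.26 − (+0.166))/0.0592 = 1.588.
The balanced reaction is Ag⁺(aq) + Cu(s) → Ag(s) + Cu⁺(aq), so Q = [Cu⁺(aq)] / [Ag⁺(aq)].
Isolating [Ag⁺(aq)] in Q = 10^{1.588} yields log [Ag⁺(aq)] = −1.226, i.e. 0.059 M.

0.059 M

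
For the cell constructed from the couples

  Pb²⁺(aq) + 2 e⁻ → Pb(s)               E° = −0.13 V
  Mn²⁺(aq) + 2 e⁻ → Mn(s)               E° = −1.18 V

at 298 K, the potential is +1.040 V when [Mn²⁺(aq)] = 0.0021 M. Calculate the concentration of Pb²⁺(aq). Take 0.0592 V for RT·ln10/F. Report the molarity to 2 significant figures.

0.00096 M

The Pb²⁺/Pb couple has the larger reduction potential, so it is the cathode: E°cell = −0.13 − (−1.18) = +1.05 V and n = 2.
From the Nernst equation, log Q = n(E° − E)/0.0592 = 2·(+1.05 − (+1.040))/0.0592 = 0.338.
For Pb²⁺(aq) + Mn(s) → Pb(s) + Mn²⁺(aq), the reaction quotient is Q = [Mn²⁺(aq)] / [Pb²⁺(aq)].
Isolating [Pb²⁺(aq)] in Q = 10^{0.338} yields log [Pb²⁺(aq)] = −3.016, i.e. 0.00096 M.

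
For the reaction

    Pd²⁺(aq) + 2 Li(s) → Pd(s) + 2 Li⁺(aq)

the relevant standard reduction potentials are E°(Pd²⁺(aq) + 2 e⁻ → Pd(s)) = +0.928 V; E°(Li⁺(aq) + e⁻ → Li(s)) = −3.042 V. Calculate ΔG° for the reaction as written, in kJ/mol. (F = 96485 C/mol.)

−766 kJ/mol

In the reaction as written Pd²⁺(aq) is reduced, so the Pd²⁺/Pd couple is the cathode and Li⁺/Li is the anode.
E°cell = +0.928 − (−3.042) = +3.970 V; balancing electrons gives n = 2.
ΔG° = −nFE°cell = −(2)(96485)(+3.970) J/mol = −766 kJ/mol.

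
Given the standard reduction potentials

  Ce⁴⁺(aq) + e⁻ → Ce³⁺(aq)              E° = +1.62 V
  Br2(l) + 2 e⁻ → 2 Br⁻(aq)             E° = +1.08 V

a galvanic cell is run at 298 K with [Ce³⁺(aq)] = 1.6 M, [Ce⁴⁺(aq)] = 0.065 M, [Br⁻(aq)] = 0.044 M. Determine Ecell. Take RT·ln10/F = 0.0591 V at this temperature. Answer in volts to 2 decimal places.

The Ce⁴⁺/Ce³⁺ couple has the more positive E°, so it is the cathode; Br₂/Br⁻ is the anode.
E°cell = E°cat − E°an = +1.62 − (+1.08) = +0.54 V; n = 2.
Balancing gives 2 Ce⁴⁺(aq) + 2 Br⁻(aq) → 2 Ce³⁺(aq) + Br2(l); hence Q = [Ce³⁺(aq)]^2 / ([Ce⁴⁺(aq)]^2·[Br⁻(aq)]^2) = 3.13×10^5 (log Q = 5.496).
E = E° − (0.0591/n)·log Q = +0.54 − (0.0591/2)(5.496) = +0.38 V.

+0.38 V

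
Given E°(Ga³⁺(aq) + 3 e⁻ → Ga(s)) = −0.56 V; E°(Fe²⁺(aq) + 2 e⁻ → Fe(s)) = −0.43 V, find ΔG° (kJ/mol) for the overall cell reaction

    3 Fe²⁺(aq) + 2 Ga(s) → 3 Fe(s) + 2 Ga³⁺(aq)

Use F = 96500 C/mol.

−75.3 kJ/mol

In the reaction as written Fe²⁺(aq) is reduced, so the Fe²⁺/Fe couple is the cathode and Ga³⁺/Ga is the anode.
E°cell = −0.43 − (−0.56) = +0.13 V; balancing electrons gives n = 6.
ΔG° = −nFE°cell = −(6)(96500)(+0.13) J/mol = −75.3 kJ/mol.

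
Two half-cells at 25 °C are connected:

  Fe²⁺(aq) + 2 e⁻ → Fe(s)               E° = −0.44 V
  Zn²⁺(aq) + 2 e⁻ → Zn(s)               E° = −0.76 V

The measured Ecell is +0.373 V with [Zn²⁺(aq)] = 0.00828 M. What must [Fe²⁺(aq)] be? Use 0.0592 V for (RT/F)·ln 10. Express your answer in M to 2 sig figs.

Fe²⁺/Fe is the cathode (higher E°); E°cell = −0.44 − (−0.76) = +0.32 V with n = 2.
Rearranging E = E° − (0.0592/n)·log Q gives log Q = 2(+0.32 − (+0.373))/0.0592 = −1.791.
The balanced reaction is Fe²⁺(aq) + Zn(s) → Fe(s) + Zn²⁺(aq), so Q = [Zn²⁺(aq)] / [Fe²⁺(aq)].
Solving for the unknown gives log [Fe²⁺(aq)] = −0.291, so [Fe²⁺(aq)] ≈ 0.51 M.

0.51 M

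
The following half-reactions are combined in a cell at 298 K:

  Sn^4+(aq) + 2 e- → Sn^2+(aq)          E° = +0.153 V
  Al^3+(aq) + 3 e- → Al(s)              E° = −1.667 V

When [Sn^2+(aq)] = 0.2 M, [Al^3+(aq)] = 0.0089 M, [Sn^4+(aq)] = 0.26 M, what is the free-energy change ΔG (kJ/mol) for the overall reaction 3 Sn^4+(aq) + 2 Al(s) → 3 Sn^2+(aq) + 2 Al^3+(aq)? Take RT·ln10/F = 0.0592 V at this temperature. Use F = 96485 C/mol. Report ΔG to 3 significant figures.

−1080 kJ/mol

With Sn⁴⁺/Sn²⁺ reduced at the cathode, E°cell = +0.153 − (−1.667) = +1.820 V and n = 6.
Here Q = ([Sn^2+(aq)]^3·[Al^3+(aq)]^2) / [Sn^4+(aq)]^3 = 3.61×10^−5 (log Q = −4.443), giving E = +1.820 − (0.0592/6)·(−4.443) = +1.8638 V.
ΔG = −nFE = −(6)(96485)(+1.8638) J/mol = −1080 kJ/mol.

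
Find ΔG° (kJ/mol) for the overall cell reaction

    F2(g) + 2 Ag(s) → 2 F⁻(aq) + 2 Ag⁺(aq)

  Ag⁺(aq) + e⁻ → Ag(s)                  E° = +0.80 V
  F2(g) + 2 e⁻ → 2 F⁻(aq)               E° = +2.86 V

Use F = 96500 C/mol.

In the reaction as written F2(g) is reduced, so the F₂/F⁻ couple is the cathode and Ag⁺/Ag is the anode.
E°cell = +2.86 − (+0.80) = +2.06 V; balancing electrons gives n = 2.
ΔG° = −nFE°cell = −(2)(96500)(+2.06) J/mol = −398 kJ/mol.

−398 kJ/mol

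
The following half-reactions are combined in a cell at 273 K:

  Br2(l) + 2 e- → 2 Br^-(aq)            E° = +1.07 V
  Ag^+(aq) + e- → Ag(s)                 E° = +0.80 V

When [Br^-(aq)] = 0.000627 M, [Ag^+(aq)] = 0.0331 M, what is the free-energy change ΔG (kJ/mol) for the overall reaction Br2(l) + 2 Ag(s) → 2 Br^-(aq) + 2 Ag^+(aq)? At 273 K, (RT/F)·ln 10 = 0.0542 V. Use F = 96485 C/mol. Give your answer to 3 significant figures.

With Br₂/Br⁻ reduced at the cathode, E°cell = +1.07 − (+0.80) = +0.27 V and n = 2.
Here Q = [Br^-(aq)]^2·[Ag^+(aq)]^2 = 4.31×10^−10 (log Q = −9.366), giving E = +0.27 − (0.0542/2)·(−9.366) = +0.5238 V.
ΔG = −nFE = −(2)(96485)(+0.5238) J/mol = −101 kJ/mol.

−101 kJ/mol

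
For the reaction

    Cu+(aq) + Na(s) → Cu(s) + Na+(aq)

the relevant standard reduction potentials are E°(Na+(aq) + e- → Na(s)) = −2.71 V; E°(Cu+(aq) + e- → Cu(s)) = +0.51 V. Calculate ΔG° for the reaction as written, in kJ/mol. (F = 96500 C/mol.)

In the reaction as written Cu+(aq) is reduced, so the Cu⁺/Cu couple is the cathode and Na⁺/Na is the anode.
E°cell = +0.51 − (−2.71) = +3.22 V; balancing electrons gives n = 1.
ΔG° = −nFE°cell = −(1)(96500)(+3.22) J/mol = −311 kJ/mol.

−311 kJ/mol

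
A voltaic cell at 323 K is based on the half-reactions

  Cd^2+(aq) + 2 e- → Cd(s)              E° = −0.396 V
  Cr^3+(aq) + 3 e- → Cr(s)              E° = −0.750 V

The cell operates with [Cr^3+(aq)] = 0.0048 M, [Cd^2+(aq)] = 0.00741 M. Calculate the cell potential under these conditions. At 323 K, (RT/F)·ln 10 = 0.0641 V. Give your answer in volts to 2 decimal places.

Cd²⁺/Cd is reduced (cathode, E° = −0.396 V) and Cr³⁺/Cr is oxidized (anode).
The standard potential is −0.396 − (−0.750) = +0.354 V and the balanced reaction transfers n = 6 electrons.
Balancing gives 3 Cd^2+(aq) + 2 Cr(s) → 3 Cd(s) + 2 Cr^3+(aq); hence Q = [Cr^3+(aq)]^2 / [Cd^2+(aq)]^3 = 56.6 (log Q = 1.753).
Applying E = E° − (RT ln10/nF)·log Q gives +0.354 − (0.0641/6)(1.753) = +0.34 V.

+0.34 V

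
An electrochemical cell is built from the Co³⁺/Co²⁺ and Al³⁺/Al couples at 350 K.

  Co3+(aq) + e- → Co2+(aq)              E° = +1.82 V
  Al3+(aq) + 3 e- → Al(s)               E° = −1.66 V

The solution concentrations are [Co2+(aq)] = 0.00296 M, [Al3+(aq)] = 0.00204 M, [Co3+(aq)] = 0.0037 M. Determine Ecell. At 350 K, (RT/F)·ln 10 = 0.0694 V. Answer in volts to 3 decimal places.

+3.549 V

The Co³⁺/Co²⁺ couple has the more positive E°, so it is the cathode; Al³⁺/Al is the anode.
E°cell = +1.82 − (−1.66) = +3.48 V, with n = 3 electrons transferred.
Balancing gives 3 Co3+(aq) + Al(s) → 3 Co2+(aq) + Al3+(aq); hence Q = ([Co2+(aq)]^3·[Al3+(aq)]) / [Co3+(aq)]^3 = 0.00104 (log Q = −2.981).
E = E° − (0.0694/n)·log Q = +3.48 − (0.0694/3)(−2.981) = +3.549 V.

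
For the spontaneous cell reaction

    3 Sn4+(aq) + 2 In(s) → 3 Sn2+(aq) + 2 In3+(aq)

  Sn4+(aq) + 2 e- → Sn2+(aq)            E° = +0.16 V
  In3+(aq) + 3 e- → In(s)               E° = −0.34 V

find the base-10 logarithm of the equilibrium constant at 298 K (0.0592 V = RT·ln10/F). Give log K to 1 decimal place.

The Sn⁴⁺/Sn²⁺ couple is reduced (cathode); E°cell = +0.16 − (−0.34) = +0.50 V with n = 6.
At equilibrium E = 0, so log K = nE°cell / 0.0592 = (6)(+0.50) / 0.0592 = 50.7.

log K = 50.7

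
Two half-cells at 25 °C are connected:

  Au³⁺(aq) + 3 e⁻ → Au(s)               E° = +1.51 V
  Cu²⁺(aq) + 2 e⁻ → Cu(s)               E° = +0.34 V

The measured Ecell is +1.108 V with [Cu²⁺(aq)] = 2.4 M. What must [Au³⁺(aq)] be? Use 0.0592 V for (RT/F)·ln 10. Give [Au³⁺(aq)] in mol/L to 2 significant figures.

The Au³⁺/Au couple has the larger reduction potential, so it is the cathode: E°cell = +1.51 − (+0.34) = +1.17 V and n = 6.
From the Nernst equation, log Q = n(E° − E)/0.0592 = 6·(+1.17 − (+1.108))/0.0592 = 6.284.
For 2 Au³⁺(aq) + 3 Cu(s) → 2 Au(s) + 3 Cu²⁺(aq), the reaction quotient is Q = [Cu²⁺(aq)]^3 / [Au³⁺(aq)]^2.
Substituting the known concentrations and solving, log [Au³⁺(aq)] = −2.572 and [Au³⁺(aq)] = 0.0027 M.

0.0027 M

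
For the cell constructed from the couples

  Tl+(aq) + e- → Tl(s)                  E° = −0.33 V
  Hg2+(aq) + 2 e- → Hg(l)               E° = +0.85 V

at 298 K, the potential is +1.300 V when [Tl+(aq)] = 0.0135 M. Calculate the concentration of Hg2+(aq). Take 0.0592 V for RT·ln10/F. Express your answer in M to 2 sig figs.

2.1 M

The Hg²⁺/Hg couple has the larger reduction potential, so it is the cathode: E°cell = +0.85 − (−0.33) = +1.18 V and n = 2.
Since E = E° − (0.0592/n)·log Q, log Q = n(E° − E)/0.0592 = −4.054.
The balanced reaction is Hg2+(aq) + 2 Tl(s) → Hg(l) + 2 Tl+(aq), so Q = [Tl+(aq)]^2 / [Hg2+(aq)].
Substituting the known concentrations and solving, log [Hg2+(aq)] = 0.315 and [Hg2+(aq)] = 2.1 M.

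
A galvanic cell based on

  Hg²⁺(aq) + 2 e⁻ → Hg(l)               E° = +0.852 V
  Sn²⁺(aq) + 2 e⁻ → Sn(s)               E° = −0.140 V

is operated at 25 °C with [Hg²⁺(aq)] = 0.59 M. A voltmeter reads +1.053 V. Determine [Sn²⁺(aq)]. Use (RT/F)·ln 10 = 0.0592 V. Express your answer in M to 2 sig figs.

0.0051 M

Hg²⁺/Hg is the cathode (higher E°); E°cell = +0.852 − (−0.140) = +0.992 V with n = 2.
Since E = E° − (0.0592/n)·log Q, log Q = n(E° − E)/0.0592 = −2.061.
Balancing electrons gives Hg²⁺(aq) + Sn(s) → Hg(l) + Sn²⁺(aq); thus Q = [Sn²⁺(aq)] / [Hg²⁺(aq)].
Substituting the known concentrations and solving, log [Sn²⁺(aq)] = −2.290 and [Sn²⁺(aq)] = 0.0051 M.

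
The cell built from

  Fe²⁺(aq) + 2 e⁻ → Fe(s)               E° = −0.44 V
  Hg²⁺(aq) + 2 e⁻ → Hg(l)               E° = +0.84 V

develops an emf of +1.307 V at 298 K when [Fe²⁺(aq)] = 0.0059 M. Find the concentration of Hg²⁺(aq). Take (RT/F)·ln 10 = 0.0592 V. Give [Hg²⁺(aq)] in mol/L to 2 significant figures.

Hg²⁺/Hg is the cathode (higher E°); E°cell = +0.84 − (−0.44) = +1.28 V with n = 2.
Rearranging E = E° − (0.0592/n)·log Q gives log Q = 2(+1.28 − (+1.307))/0.0592 = −0.912.
The balanced reaction is Hg²⁺(aq) + Fe(s) → Hg(l) + Fe²⁺(aq), so Q = [Fe²⁺(aq)] / [Hg²⁺(aq)].
Isolating [Hg²⁺(aq)] in Q = 10^{−0.912} yields log [Hg²⁺(aq)] = −1.317, i.e. 0.048 M.

0.048 M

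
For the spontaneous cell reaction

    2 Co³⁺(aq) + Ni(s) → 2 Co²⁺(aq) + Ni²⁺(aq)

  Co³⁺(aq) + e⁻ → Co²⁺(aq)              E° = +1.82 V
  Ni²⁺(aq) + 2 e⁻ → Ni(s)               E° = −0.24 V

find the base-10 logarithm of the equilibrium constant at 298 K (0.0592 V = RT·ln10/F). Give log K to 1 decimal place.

The Co³⁺/Co²⁺ couple is reduced (cathode); E°cell = +1.82 − (−0.24) = +2.06 V with n = 2.
At equilibrium E = 0, so log K = nE°cell / 0.0592 = (2)(+2.06) / 0.0592 = 69.6.

log K = 69.6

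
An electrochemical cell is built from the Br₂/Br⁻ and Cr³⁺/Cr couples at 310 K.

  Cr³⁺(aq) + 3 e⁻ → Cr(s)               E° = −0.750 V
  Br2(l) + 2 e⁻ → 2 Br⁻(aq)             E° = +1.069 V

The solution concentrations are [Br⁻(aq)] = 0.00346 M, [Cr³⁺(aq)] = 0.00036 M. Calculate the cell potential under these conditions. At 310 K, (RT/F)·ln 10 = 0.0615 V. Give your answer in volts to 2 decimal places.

Since E°(Br₂/Br⁻) > E°(Cr³⁺/Cr), Br₂/Br⁻ serves as the cathode.
E°cell = +1.069 − (−0.750) = +1.819 V, with n = 6 electrons transferred.
For the overall reaction 3 Br2(l) + 2 Cr(s) → 6 Br⁻(aq) + 2 Cr³⁺(aq), Q = [Br⁻(aq)]^6·[Cr³⁺(aq)]^2 = 2.22×10^−22, giving log Q = −21.653.
Applying E = E° − (RT ln10/nF)·log Q gives +1.819 − (0.0615/6)(−21.653) = +2.04 V.

+2.04 V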